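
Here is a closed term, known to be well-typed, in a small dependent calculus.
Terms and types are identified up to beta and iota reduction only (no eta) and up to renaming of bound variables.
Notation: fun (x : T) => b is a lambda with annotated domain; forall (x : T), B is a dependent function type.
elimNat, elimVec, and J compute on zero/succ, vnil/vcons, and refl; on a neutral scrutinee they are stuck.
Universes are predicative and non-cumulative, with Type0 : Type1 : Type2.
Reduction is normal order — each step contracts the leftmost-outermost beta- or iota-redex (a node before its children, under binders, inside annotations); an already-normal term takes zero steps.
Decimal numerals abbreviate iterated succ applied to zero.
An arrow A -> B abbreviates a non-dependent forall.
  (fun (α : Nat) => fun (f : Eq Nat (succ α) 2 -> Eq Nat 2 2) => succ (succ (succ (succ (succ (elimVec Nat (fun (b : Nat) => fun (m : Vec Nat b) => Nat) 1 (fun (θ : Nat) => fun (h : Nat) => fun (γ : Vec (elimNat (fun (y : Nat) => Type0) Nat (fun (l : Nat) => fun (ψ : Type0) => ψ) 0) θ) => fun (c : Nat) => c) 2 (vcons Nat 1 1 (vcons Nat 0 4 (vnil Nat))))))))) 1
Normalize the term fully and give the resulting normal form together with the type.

reduced normal form:
  fun (α : Eq Nat 2 2 -> Eq Nat 2 2) => 6
inferred type:
  (Eq Nat 2 2 -> Eq Nat 2 2) -> Nat


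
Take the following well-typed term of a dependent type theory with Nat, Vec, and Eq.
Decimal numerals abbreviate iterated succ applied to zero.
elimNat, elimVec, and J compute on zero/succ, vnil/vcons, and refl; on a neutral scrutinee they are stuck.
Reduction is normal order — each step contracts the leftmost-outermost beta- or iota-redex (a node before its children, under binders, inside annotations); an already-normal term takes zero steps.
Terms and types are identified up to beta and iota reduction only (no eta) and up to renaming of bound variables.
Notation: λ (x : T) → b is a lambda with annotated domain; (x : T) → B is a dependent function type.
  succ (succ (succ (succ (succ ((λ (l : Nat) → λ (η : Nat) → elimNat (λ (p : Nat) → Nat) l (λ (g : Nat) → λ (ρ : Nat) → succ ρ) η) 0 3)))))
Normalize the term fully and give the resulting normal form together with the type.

normal form:
  8
type:
  Nat
observation: the term reaches its normal form after 12 normal-order steps.


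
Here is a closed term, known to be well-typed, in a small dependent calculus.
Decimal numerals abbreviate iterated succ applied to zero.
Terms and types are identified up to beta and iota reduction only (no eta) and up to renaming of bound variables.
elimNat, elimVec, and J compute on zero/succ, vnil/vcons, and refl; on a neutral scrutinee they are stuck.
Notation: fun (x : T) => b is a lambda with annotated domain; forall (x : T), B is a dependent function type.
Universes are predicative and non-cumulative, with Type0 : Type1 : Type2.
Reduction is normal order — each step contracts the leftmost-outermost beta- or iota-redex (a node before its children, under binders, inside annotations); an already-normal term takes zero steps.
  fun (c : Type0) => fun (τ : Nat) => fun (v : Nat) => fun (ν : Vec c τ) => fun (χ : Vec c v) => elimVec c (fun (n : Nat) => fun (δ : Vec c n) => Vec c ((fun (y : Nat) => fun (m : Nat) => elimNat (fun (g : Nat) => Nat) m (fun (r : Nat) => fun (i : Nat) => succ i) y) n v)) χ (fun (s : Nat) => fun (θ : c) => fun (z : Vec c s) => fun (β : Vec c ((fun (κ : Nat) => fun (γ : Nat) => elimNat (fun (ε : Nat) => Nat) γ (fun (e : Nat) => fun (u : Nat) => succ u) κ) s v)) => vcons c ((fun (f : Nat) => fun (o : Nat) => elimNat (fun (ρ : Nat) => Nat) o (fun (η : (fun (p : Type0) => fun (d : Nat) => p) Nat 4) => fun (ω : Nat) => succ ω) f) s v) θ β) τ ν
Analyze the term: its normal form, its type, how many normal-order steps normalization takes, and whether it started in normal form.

reduced normal form:
  fun (c : Type0) => fun (τ : Nat) => fun (v : Nat) => fun (ν : Vec c τ) => fun (χ : Vec c v) => elimVec c (fun (n : Nat) => fun (δ : Vec c n) => Vec c (elimNat (fun (y : Nat) => Nat) v (fun (m : Nat) => fun (g : Nat) => succ g) n)) χ (fun (r : Nat) => fun (i : c) => fun (s : Vec c r) => fun (θ : Vec c (elimNat (fun (z : Nat) => Nat) v (fun (β : Nat) => fun (κ : Nat) => succ κ) r)) => vcons c (elimNat (fun (γ : Nat) => Nat) v (fun (ε : Nat) => fun (e : Nat) => succ e) r) i θ) τ ν
type:
  forall (c : Type0), forall (τ : Nat), forall (v : Nat), forall (ν : Vec c τ), forall (χ : Vec c v), Vec c (elimNat (fun (n : Nat) => Nat) v (fun (δ : Nat) => fun (y : Nat) => succ y) τ)
steps to reach normal form (normal order): 8
started in normal form: no
first contracted redex: a beta-redex


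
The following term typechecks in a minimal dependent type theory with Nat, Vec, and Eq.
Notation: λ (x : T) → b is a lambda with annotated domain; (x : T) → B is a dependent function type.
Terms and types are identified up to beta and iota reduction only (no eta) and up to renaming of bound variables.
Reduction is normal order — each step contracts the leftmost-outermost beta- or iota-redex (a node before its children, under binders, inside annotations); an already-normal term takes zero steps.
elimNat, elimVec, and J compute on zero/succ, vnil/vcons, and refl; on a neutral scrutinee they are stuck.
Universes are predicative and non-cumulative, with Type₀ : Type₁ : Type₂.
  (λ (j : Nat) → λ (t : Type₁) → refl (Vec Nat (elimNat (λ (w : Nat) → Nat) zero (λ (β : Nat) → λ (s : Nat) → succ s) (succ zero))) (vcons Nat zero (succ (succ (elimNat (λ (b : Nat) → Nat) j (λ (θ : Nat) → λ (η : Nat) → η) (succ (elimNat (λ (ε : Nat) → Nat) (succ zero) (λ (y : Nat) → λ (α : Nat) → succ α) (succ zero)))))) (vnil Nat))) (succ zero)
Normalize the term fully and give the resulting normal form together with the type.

resulting normal form:
  λ (j : Type₁) → refl (Vec Nat (succ zero)) (vcons Nat zero (succ (succ (succ zero))) (vnil Nat))
type:
  (j : Type₁) → Eq (Vec Nat (succ zero)) (vcons Nat zero (succ (succ (succ zero))) (vnil Nat)) (vcons Nat zero (succ (succ (succ zero))) (vnil Nat))


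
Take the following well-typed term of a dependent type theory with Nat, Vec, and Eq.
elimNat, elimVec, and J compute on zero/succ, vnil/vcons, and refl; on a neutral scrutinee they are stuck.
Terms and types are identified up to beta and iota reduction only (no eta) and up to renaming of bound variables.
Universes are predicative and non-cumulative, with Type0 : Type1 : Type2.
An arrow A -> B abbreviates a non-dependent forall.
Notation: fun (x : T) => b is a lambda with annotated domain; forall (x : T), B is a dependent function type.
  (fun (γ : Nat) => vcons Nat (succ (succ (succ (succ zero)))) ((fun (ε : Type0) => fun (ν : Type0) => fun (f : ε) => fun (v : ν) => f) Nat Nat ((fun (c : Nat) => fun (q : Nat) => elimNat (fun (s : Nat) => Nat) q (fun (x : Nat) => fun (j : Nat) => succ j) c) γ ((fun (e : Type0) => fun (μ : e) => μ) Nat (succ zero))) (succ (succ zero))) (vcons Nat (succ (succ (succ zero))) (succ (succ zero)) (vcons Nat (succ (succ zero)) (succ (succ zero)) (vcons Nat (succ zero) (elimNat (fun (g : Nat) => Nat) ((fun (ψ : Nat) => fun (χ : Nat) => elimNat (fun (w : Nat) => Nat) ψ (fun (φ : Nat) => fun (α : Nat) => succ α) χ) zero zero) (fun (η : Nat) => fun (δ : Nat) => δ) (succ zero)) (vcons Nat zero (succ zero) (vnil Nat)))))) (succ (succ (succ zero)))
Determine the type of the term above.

inferred type:
  Vec Nat (succ (succ (succ (succ (succ zero)))))


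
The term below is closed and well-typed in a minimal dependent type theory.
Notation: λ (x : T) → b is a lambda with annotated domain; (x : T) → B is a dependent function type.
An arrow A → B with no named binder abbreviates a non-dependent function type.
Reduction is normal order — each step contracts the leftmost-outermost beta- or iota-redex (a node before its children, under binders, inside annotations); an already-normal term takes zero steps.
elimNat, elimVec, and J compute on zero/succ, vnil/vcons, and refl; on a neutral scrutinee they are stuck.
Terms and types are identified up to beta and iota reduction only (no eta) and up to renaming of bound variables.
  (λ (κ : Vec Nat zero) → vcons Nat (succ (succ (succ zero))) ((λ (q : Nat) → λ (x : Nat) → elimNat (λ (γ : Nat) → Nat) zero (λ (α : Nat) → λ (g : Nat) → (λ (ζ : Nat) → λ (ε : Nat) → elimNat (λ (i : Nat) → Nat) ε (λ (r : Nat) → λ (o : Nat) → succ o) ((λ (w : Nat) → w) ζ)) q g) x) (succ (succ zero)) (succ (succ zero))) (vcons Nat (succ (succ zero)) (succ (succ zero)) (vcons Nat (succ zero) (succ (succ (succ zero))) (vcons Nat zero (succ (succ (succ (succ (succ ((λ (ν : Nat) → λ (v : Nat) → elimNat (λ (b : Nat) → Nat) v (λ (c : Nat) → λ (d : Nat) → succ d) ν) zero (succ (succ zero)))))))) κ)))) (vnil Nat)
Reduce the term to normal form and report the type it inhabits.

normal form:
  vcons Nat (succ (succ (succ zero))) (succ (succ (succ (succ zero)))) (vcons Nat (succ (succ zero)) (succ (succ zero)) (vcons Nat (succ zero) (succ (succ (succ zero))) (vcons Nat zero (succ (succ (succ (succ (succ (succ (succ zero))))))) (vnil Nat))))
inferred type:
  Vec Nat (succ (succ (succ (succ zero))))


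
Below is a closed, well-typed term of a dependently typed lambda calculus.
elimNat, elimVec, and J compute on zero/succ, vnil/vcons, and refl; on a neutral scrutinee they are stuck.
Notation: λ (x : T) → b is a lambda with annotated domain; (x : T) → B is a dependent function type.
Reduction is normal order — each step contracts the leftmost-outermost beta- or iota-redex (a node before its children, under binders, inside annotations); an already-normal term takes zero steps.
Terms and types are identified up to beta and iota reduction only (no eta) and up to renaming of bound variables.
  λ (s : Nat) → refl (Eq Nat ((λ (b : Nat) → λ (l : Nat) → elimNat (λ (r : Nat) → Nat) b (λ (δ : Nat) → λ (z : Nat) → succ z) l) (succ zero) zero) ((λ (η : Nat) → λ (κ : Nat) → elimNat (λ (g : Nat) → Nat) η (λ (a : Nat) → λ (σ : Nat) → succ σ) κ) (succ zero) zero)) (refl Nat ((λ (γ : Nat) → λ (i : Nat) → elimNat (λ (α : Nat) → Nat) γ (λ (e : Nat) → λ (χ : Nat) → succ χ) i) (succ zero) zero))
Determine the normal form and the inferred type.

reduced normal form:
  λ (s : Nat) → refl (Eq Nat (succ zero) (succ zero)) (refl Nat (succ zero))
the term's type:
  (s : Nat) → Eq (Eq Nat (succ zero) (succ zero)) (refl Nat (succ zero)) (refl Nat (succ zero))
observation: normalization takes exactly 9 steps under the normal-order strategy.


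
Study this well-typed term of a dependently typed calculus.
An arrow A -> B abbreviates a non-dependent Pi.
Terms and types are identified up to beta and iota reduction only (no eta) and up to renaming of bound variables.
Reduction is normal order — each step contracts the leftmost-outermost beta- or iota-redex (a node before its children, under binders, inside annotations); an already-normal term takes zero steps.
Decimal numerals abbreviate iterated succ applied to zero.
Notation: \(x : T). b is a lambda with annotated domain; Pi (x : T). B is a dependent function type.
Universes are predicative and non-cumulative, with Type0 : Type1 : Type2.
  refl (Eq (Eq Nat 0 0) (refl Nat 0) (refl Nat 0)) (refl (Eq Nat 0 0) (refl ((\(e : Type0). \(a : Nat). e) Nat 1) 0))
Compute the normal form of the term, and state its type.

reduced normal form:
  refl (Eq (Eq Nat 0 0) (refl Nat 0) (refl Nat 0)) (refl (Eq Nat 0 0) (refl Nat 0))
inferred type:
  Eq (Eq (Eq Nat 0 0) (refl Nat 0) (refl Nat 0)) (refl (Eq Nat 0 0) (refl Nat 0)) (refl (Eq Nat 0 0) (refl Nat 0))


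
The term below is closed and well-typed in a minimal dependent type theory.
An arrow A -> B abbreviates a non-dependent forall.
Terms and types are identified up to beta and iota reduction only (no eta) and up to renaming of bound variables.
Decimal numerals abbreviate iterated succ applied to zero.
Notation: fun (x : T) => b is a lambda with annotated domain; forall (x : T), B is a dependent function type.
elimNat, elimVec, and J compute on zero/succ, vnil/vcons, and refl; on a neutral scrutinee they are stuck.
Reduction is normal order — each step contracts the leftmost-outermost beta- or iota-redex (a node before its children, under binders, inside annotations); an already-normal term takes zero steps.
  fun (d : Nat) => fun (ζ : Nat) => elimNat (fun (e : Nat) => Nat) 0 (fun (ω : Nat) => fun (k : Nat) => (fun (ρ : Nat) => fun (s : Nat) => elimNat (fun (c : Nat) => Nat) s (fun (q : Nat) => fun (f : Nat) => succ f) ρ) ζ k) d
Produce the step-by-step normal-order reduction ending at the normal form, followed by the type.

normal-order reduction:
  fun (d : Nat) => fun (ζ : Nat) => elimNat (fun (e : Nat) => Nat) 0 (fun (ω : Nat) => fun (k : Nat) => (fun (ρ : Nat) => fun (s : Nat) => elimNat (fun (c : Nat) => Nat) s (fun (q : Nat) => fun (f : Nat) => succ f) ρ) ζ k) d
  ~> fun (d : Nat) => fun (ζ : Nat) => elimNat (fun (e : Nat) => Nat) 0 (fun (ω : Nat) => fun (k : Nat) => (fun (ρ : Nat) => elimNat (fun (s : Nat) => Nat) ρ (fun (c : Nat) => fun (q : Nat) => succ q) ζ) k) d
  ~> fun (d : Nat) => fun (ζ : Nat) => elimNat (fun (e : Nat) => Nat) 0 (fun (ω : Nat) => fun (k : Nat) => elimNat (fun (ρ : Nat) => Nat) k (fun (s : Nat) => fun (c : Nat) => succ c) ζ) d
the term's type:
  Nat -> Nat -> Nat


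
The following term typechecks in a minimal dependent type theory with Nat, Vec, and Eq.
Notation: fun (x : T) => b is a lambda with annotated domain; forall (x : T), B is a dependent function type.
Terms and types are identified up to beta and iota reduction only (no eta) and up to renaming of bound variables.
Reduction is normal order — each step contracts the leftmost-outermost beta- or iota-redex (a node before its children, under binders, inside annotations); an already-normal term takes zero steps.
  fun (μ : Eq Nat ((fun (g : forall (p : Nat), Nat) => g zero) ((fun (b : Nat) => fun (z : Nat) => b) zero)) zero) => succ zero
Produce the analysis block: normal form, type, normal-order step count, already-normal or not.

reduced normal form:
  fun (μ : Eq Nat zero zero) => succ zero
the term's type:
  forall (μ : Eq Nat zero zero), Nat
steps to reach normal form (normal order): 3
term was already normal: no
first redex: a beta-redex


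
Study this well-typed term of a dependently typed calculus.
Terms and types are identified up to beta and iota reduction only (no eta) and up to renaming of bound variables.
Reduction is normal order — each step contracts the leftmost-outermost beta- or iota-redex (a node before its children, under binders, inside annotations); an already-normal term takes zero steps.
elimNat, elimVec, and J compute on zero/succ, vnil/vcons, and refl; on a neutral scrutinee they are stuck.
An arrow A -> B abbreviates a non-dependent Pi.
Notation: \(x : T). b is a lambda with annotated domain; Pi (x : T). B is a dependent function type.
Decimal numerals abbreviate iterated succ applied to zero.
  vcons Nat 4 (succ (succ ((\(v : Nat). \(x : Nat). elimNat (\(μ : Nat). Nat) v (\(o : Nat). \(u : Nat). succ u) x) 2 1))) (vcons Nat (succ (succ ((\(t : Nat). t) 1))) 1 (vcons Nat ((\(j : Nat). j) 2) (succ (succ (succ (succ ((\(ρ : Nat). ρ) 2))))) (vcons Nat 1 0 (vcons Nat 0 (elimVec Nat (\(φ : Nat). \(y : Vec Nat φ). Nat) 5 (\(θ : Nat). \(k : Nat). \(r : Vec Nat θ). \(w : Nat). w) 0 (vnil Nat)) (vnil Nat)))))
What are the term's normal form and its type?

resulting normal form:
  vcons Nat 4 5 (vcons Nat 3 1 (vcons Nat 2 6 (vcons Nat 1 0 (vcons Nat 0 5 (vnil Nat)))))
inferred type:
  Vec Nat 5
observation: the first redex contracted is a beta-redex; the normal form is reached in 10 normal-order steps.


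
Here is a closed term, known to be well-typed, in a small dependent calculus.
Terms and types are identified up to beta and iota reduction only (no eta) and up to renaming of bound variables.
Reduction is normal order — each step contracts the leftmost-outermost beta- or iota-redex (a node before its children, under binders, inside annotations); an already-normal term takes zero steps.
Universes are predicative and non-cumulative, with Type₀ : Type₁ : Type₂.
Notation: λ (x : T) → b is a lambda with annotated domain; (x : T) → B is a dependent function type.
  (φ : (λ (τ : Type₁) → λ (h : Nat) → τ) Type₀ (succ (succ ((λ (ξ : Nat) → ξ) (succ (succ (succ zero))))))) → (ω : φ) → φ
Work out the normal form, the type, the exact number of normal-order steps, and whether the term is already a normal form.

normal form:
  (φ : Type₀) → (τ : φ) → φ
inferred type:
  Type₁
reduction steps (normal order): 2
term was already normal: no
first redex: a beta-redex


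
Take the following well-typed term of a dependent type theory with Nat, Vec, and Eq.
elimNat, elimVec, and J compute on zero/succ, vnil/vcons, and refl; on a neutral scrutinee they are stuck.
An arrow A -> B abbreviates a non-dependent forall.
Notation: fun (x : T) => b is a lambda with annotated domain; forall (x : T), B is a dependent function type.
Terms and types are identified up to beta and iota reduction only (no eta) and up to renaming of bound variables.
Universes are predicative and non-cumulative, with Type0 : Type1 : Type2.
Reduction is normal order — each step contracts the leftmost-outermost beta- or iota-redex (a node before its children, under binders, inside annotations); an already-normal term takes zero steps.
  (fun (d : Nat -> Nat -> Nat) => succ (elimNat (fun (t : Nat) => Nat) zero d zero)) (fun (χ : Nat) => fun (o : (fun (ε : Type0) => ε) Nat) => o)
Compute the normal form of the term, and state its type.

reduced normal form:
  succ zero
inferred type:
  Nat


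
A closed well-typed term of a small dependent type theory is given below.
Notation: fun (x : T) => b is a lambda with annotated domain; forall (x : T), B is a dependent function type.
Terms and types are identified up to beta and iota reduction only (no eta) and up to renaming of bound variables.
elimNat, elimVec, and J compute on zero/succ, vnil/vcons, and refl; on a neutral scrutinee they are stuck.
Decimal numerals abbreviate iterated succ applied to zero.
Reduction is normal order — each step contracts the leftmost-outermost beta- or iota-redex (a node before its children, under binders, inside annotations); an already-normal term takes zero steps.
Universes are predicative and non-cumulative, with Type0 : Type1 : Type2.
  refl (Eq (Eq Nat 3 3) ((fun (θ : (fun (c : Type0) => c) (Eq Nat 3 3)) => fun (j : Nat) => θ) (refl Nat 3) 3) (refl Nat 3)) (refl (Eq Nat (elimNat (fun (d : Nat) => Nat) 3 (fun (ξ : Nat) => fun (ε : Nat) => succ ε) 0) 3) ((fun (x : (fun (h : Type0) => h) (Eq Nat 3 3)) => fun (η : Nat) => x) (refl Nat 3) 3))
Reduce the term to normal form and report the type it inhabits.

normal form:
  refl (Eq (Eq Nat 3 3) (refl Nat 3) (refl Nat 3)) (refl (Eq Nat 3 3) (refl Nat 3))
inferred type:
  Eq (Eq (Eq Nat 3 3) (refl Nat 3) (refl Nat 3)) (refl (Eq Nat 3 3) (refl Nat 3)) (refl (Eq Nat 3 3) (refl Nat 3))
observation: 5 normal-order steps normalize the term, beginning with a beta-redex.


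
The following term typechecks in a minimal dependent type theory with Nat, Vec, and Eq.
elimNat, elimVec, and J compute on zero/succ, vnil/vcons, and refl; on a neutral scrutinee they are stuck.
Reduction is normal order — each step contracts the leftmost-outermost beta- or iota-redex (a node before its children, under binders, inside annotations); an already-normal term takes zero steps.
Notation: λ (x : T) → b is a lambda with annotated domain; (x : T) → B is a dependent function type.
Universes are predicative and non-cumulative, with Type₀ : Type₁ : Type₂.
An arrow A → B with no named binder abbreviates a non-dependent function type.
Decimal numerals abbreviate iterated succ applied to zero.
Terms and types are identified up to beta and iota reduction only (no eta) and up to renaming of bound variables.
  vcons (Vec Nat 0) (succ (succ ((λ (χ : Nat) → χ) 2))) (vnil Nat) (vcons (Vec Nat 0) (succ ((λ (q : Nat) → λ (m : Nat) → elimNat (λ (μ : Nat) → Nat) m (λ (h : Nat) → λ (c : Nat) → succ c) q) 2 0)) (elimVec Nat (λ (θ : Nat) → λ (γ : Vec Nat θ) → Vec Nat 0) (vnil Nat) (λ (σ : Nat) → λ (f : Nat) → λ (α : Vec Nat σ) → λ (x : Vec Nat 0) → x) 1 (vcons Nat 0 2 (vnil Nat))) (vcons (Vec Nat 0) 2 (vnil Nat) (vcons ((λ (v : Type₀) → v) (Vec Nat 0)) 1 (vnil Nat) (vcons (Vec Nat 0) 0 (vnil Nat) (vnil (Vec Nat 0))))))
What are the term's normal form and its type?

reduced normal form:
  vcons (Vec Nat 0) 4 (vnil Nat) (vcons (Vec Nat 0) 3 (vnil Nat) (vcons (Vec Nat 0) 2 (vnil Nat) (vcons (Vec Nat 0) 1 (vnil Nat) (vcons (Vec Nat 0) 0 (vnil Nat) (vnil (Vec Nat 0))))))
type:
  Vec (Vec Nat 0) 5
observation: normalization takes exactly 17 steps under the normal-order strategy.


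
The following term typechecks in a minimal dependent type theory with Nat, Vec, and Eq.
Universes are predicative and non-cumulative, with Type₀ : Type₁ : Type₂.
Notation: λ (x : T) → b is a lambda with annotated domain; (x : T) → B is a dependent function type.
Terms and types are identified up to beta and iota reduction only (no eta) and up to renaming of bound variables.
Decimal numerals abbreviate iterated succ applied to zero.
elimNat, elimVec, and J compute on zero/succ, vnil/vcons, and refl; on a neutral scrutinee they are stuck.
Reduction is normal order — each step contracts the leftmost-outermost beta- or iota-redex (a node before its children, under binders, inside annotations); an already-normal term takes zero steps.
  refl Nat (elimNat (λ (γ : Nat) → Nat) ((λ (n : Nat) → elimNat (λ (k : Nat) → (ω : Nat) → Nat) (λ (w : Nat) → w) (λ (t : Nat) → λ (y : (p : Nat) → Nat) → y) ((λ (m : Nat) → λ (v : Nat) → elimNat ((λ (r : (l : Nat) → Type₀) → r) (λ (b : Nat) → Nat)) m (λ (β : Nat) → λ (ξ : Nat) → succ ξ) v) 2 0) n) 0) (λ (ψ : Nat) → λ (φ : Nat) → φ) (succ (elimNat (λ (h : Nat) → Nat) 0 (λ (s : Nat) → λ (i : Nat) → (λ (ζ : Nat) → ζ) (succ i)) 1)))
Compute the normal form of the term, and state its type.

reduced normal form:
  refl Nat 0
the term's type:
  Eq Nat 0 0
observation: 24 normal-order steps separate the term from its normal form.


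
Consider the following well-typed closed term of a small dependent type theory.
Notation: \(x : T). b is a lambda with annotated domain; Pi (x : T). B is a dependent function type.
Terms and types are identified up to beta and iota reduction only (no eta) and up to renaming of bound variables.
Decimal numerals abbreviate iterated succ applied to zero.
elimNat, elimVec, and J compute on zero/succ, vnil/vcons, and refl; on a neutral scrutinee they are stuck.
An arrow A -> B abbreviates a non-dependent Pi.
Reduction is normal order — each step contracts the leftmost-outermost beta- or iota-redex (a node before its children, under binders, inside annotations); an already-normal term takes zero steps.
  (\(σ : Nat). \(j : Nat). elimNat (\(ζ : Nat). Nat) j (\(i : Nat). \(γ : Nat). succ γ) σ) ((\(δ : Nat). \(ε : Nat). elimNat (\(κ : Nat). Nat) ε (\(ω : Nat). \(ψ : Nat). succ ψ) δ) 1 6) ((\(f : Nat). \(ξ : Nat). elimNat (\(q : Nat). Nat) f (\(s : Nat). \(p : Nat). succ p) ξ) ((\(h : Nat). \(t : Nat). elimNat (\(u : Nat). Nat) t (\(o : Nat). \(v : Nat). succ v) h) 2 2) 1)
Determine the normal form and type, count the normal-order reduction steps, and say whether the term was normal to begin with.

resulting normal form:
  12
type:
  Nat
reduction steps (normal order): 45
started in normal form: no
first redex: a beta-redex


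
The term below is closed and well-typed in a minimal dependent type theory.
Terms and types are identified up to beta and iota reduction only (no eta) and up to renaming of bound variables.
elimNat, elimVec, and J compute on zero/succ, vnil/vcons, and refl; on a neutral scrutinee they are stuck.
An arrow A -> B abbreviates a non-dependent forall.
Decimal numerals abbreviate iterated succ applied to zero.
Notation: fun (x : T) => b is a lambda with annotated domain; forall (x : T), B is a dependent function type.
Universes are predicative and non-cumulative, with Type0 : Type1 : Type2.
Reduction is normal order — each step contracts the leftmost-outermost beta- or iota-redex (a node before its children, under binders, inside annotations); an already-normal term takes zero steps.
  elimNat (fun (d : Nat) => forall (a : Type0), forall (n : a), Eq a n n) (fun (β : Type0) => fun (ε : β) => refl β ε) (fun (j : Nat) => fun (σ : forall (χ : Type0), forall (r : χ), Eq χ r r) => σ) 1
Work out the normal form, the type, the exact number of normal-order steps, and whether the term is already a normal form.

resulting normal form:
  fun (d : Type0) => fun (a : d) => refl d a
inferred type:
  forall (d : Type0), forall (a : d), Eq d a a
normal-order step count: 4
term was already normal: no
first contracted redex: an elimNat iota-redex


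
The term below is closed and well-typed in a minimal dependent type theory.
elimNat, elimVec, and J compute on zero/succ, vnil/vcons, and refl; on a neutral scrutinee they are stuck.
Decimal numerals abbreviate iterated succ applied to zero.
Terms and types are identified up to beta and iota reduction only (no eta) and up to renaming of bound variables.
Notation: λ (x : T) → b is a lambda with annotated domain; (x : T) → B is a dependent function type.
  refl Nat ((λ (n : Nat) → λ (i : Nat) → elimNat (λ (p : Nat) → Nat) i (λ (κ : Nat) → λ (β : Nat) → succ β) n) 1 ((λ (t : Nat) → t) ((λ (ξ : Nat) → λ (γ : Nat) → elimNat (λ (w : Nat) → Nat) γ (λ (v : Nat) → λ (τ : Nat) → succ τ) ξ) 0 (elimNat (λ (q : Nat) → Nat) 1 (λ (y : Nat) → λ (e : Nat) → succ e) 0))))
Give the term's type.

the term's type:
  Eq Nat 2 2


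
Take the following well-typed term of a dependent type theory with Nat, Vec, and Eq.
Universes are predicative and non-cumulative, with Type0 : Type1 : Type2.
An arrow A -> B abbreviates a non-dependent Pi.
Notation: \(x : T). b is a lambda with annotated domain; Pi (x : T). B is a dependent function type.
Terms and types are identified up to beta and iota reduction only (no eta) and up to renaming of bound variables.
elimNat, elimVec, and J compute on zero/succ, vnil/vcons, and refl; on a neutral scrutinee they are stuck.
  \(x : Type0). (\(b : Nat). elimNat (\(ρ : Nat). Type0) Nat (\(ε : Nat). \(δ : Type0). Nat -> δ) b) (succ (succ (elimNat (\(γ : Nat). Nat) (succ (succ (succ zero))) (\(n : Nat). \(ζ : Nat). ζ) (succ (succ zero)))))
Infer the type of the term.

inferred type:
  Type0 -> Type0


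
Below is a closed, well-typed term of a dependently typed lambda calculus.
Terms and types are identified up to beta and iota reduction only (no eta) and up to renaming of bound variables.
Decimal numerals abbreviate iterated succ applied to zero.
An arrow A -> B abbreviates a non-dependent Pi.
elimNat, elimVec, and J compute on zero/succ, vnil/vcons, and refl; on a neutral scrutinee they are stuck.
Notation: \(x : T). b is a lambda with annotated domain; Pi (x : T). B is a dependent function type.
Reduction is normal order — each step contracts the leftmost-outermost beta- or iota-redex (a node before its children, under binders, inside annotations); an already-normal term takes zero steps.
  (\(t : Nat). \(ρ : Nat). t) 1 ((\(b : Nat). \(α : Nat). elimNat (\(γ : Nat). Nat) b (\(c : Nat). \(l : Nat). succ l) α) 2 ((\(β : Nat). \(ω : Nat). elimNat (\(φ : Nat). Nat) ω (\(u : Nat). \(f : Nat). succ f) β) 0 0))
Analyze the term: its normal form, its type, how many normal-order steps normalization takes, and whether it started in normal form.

normal form:
  1
the term's type:
  Nat
normal-order step count: 2
term was already normal: no
first redex: a beta-redex


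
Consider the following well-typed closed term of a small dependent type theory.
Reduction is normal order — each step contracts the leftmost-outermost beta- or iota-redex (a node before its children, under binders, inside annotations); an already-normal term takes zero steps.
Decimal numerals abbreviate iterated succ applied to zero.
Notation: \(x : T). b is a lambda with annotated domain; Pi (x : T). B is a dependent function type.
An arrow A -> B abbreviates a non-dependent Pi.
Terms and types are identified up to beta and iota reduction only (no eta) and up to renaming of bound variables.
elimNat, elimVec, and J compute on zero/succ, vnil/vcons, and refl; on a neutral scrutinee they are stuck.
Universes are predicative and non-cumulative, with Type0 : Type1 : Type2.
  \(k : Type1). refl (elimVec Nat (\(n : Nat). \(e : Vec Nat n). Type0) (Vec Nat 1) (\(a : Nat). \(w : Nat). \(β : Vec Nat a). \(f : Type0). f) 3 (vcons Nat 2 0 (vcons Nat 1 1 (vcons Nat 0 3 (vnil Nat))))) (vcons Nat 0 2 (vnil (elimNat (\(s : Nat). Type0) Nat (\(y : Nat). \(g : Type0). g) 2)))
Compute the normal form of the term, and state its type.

normal form:
  \(k : Type1). refl (Vec Nat 1) (vcons Nat 0 2 (vnil Nat))
inferred type:
  Type1 -> Eq (Vec Nat 1) (vcons Nat 0 2 (vnil Nat)) (vcons Nat 0 2 (vnil Nat))
observation: 23 normal-order steps separate the term from its normal form.


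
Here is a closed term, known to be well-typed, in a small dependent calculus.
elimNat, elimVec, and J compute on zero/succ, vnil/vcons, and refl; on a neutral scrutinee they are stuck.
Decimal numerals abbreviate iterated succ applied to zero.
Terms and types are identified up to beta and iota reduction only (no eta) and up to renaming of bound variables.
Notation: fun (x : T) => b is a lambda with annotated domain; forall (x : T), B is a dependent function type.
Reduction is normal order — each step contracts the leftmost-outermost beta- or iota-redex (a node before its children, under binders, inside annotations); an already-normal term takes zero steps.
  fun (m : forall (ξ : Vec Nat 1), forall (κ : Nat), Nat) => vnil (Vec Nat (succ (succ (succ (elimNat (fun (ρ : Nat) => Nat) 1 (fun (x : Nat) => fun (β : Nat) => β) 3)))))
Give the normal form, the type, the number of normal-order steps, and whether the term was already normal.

reduced normal form:
  fun (m : forall (ξ : Vec Nat 1), forall (κ : Nat), Nat) => vnil (Vec Nat 4)
type:
  forall (m : forall (ξ : Vec Nat 1), forall (κ : Nat), Nat), Vec (Vec Nat 4) 0
reduction steps (normal order): 10
term was already normal: no
first redex: an elimNat iota-redex


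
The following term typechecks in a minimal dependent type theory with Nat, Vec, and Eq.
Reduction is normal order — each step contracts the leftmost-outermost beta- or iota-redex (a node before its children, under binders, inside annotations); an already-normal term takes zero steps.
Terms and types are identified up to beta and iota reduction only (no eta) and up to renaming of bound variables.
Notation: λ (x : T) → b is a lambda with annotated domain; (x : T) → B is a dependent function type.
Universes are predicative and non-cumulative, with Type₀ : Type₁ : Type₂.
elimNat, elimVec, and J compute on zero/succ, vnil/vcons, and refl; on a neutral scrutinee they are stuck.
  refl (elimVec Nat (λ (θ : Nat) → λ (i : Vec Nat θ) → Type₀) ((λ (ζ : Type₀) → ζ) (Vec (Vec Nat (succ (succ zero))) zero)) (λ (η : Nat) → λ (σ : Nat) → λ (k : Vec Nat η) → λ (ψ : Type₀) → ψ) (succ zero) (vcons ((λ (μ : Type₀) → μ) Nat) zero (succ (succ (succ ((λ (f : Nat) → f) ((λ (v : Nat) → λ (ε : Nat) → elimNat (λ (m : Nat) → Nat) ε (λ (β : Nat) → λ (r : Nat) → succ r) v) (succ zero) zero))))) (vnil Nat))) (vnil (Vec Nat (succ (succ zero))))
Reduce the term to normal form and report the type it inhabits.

resulting normal form:
  refl (Vec (Vec Nat (succ (succ zero))) zero) (vnil (Vec Nat (succ (succ zero))))
inferred type:
  Eq (Vec (Vec Nat (succ (succ zero))) zero) (vnil (Vec Nat (succ (succ zero)))) (vnil (Vec Nat (succ (succ zero))))


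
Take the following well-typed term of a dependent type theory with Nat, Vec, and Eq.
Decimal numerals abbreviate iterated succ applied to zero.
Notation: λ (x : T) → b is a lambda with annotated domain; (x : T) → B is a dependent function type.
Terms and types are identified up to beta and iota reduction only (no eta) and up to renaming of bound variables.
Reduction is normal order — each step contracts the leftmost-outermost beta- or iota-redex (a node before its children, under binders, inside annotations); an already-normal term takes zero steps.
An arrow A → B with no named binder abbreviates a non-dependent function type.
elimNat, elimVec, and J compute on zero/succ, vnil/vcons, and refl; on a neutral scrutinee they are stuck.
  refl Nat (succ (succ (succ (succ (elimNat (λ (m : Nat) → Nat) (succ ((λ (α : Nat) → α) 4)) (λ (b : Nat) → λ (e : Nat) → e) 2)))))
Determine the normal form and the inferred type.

normal form:
  refl Nat 9
type:
  Eq Nat 9 9


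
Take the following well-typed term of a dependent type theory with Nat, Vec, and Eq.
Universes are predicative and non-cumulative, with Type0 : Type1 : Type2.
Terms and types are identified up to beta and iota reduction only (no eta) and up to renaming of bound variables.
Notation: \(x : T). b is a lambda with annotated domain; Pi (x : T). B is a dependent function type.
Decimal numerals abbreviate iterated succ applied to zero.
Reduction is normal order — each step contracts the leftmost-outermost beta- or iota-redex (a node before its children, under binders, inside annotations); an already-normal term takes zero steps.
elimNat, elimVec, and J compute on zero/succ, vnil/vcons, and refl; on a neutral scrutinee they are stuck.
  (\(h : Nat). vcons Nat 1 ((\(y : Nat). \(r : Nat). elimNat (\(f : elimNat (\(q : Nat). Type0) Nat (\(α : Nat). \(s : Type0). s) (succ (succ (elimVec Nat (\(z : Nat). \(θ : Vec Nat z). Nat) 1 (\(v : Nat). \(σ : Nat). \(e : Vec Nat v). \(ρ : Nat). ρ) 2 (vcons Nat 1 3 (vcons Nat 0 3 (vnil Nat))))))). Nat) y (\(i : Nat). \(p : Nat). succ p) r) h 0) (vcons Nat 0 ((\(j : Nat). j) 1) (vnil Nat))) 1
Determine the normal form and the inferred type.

reduced normal form:
  vcons Nat 1 1 (vcons Nat 0 1 (vnil Nat))
inferred type:
  Vec Nat 2


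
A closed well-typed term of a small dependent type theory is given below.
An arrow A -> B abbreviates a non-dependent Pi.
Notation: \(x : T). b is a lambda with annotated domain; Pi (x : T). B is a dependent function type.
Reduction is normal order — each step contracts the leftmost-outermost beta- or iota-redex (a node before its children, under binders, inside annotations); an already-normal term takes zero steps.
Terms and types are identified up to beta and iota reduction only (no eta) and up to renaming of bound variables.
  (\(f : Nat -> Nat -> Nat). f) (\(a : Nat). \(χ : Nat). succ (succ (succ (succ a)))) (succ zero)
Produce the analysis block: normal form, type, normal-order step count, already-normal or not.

normal form:
  \(f : Nat). succ (succ (succ (succ (succ zero))))
inferred type:
  Nat -> Nat
steps to reach normal form (normal order): 2
term was already normal: no
first contracted redex: a beta-redex


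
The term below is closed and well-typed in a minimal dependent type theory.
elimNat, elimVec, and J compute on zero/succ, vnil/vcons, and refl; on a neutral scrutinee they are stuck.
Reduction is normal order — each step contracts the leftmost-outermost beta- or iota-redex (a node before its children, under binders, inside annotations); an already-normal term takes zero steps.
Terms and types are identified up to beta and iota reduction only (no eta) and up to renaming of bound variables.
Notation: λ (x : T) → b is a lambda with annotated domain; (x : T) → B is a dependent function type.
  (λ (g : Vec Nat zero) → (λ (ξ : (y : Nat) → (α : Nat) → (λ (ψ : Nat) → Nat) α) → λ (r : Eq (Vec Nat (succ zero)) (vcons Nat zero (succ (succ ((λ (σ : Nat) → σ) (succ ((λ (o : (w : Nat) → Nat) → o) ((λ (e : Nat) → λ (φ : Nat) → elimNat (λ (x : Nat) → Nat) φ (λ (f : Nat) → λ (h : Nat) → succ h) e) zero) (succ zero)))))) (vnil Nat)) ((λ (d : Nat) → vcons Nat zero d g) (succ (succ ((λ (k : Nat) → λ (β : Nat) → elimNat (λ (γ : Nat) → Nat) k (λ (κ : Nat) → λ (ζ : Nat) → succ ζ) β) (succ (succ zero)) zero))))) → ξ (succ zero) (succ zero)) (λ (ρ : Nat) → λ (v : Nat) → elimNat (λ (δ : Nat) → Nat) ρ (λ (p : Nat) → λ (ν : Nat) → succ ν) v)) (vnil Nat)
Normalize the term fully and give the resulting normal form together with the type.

reduced normal form:
  λ (g : Eq (Vec Nat (succ zero)) (vcons Nat zero (succ (succ (succ (succ zero)))) (vnil Nat)) (vcons Nat zero (succ (succ (succ (succ zero)))) (vnil Nat))) → succ (succ zero)
the term's type:
  (g : Eq (Vec Nat (succ zero)) (vcons Nat zero (succ (succ (succ (succ zero)))) (vnil Nat)) (vcons Nat zero (succ (succ (succ (succ zero)))) (vnil Nat))) → Nat


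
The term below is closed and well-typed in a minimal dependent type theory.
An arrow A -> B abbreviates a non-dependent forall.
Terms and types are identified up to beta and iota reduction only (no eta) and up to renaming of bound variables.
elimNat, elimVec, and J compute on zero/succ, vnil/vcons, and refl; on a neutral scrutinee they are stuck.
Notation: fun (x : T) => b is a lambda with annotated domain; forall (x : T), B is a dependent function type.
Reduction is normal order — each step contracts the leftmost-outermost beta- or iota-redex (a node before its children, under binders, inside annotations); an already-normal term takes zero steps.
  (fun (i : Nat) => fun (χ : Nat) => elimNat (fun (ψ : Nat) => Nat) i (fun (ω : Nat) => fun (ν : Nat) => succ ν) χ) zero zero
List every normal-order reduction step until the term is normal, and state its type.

reduction (normal order):
  (fun (i : Nat) => fun (χ : Nat) => elimNat (fun (ψ : Nat) => Nat) i (fun (ω : Nat) => fun (ν : Nat) => succ ν) χ) zero zero
  ~> (fun (i : Nat) => elimNat (fun (χ : Nat) => Nat) zero (fun (ψ : Nat) => fun (ω : Nat) => succ ω) i) zero
  ~> elimNat (fun (i : Nat) => Nat) zero (fun (χ : Nat) => fun (ψ : Nat) => succ ψ) zero
  ~> zero
type:
  Nat


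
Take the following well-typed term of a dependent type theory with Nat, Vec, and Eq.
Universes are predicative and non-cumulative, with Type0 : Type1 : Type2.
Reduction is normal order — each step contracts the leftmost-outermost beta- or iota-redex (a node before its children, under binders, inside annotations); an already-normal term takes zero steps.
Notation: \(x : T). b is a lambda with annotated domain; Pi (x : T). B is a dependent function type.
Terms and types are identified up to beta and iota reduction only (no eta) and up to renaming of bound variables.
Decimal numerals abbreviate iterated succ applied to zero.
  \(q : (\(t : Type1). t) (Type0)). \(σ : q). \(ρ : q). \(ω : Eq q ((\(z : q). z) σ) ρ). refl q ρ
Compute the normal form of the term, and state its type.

reduced normal form:
  \(q : Type0). \(t : q). \(σ : q). \(ρ : Eq q t σ). refl q σ
the term's type:
  Pi (q : Type0). Pi (t : q). Pi (σ : q). Pi (ρ : Eq q t σ). Eq q σ σ


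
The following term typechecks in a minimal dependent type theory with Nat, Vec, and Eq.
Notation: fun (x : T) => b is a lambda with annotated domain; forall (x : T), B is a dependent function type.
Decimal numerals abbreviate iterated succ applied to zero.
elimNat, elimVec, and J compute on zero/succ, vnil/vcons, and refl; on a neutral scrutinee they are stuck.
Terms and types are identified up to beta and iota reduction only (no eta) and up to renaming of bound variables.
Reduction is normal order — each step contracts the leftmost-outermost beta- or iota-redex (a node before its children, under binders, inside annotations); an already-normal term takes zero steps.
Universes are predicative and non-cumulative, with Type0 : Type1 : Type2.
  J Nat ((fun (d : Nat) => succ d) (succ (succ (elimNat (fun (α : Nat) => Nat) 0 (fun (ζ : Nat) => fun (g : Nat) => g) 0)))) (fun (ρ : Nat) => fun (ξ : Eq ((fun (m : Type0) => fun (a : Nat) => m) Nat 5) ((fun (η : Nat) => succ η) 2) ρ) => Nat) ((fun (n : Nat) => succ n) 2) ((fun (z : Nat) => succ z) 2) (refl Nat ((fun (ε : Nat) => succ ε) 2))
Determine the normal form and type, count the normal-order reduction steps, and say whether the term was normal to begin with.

normal form:
  3
inferred type:
  Nat
reduction steps (normal order): 2
started in normal form: no
first contracted redex: a J iota-redex
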